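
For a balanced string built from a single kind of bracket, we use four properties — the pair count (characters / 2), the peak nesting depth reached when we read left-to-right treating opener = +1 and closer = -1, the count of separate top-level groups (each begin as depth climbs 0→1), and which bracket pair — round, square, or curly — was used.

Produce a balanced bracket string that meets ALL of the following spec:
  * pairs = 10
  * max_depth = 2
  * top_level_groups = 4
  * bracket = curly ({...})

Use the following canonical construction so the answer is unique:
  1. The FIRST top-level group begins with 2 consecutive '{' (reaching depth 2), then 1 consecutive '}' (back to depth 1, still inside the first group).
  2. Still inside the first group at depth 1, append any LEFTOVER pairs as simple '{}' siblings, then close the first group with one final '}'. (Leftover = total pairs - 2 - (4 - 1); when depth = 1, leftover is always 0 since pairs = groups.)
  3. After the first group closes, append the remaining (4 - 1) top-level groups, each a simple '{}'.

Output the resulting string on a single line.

Answer: {{}{}{}{}{}{}}{}{}{}

Derivation:
Spec: pairs=10 depth=2 groups=4
Leftover pairs = 10 - 2 - (4-1) = 5
First group: deep chain of depth 2 + 5 sibling pairs
Remaining 3 groups: simple '{}' each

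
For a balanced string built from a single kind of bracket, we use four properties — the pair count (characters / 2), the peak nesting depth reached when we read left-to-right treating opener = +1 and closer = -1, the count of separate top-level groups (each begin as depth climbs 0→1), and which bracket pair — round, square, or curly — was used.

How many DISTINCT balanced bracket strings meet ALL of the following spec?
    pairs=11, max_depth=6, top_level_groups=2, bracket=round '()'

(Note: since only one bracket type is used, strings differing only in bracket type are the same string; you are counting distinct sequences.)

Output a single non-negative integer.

Answer: 2926

Derivation:
Spec: pairs=11 depth=6 groups=2
Count(depth <= 6) = 15504
Count(depth <= 5) = 12578
Count(depth == 6) = 15504 - 12578 = 2926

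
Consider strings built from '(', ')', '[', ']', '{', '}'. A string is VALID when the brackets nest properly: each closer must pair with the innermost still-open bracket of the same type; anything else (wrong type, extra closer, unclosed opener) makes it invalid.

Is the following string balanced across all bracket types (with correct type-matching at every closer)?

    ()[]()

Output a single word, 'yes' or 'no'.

pos 0: push '('; stack = (
pos 1: ')' matches '('; pop; stack = (empty)
pos 2: push '['; stack = [
pos 3: ']' matches '['; pop; stack = (empty)
pos 4: push '('; stack = (
pos 5: ')' matches '('; pop; stack = (empty)
end: stack empty → VALID
Verdict: properly nested → yes

Answer: yes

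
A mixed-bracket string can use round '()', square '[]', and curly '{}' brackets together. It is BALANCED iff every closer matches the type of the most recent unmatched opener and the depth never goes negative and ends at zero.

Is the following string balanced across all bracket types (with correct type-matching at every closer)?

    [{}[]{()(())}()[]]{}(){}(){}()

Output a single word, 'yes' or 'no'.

Answer: yes

Derivation:
pos 0: push '['; stack = [
pos 1: push '{'; stack = [{
pos 2: '}' matches '{'; pop; stack = [
pos 3: push '['; stack = [[
pos 4: ']' matches '['; pop; stack = [
pos 5: push '{'; stack = [{
pos 6: push '('; stack = [{(
pos 7: ')' matches '('; pop; stack = [{
pos 8: push '('; stack = [{(
pos 9: push '('; stack = [{((
pos 10: ')' matches '('; pop; stack = [{(
pos 11: ')' matches '('; pop; stack = [{
pos 12: '}' matches '{'; pop; stack = [
pos 13: push '('; stack = [(
pos 14: ')' matches '('; pop; stack = [
pos 15: push '['; stack = [[
pos 16: ']' matches '['; pop; stack = [
pos 17: ']' matches '['; pop; stack = (empty)
pos 18: push '{'; stack = {
pos 19: '}' matches '{'; pop; stack = (empty)
pos 20: push '('; stack = (
pos 21: ')' matches '('; pop; stack = (empty)
pos 22: push '{'; stack = {
pos 23: '}' matches '{'; pop; stack = (empty)
pos 24: push '('; stack = (
pos 25: ')' matches '('; pop; stack = (empty)
pos 26: push '{'; stack = {
pos 27: '}' matches '{'; pop; stack = (empty)
pos 28: push '('; stack = (
pos 29: ')' matches '('; pop; stack = (empty)
end: stack empty → VALID
Verdict: properly nested → yes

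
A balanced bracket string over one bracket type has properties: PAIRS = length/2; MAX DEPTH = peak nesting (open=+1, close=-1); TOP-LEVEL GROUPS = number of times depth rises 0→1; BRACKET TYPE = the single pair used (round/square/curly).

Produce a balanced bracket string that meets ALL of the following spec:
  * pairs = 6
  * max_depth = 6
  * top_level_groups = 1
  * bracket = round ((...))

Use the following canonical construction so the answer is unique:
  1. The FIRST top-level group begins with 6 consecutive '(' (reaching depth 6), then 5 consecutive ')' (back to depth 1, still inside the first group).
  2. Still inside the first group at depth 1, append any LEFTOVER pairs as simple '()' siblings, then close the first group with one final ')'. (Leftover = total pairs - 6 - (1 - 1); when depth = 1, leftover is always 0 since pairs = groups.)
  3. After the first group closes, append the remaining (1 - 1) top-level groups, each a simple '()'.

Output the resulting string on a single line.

Spec: pairs=6 depth=6 groups=1
Leftover pairs = 6 - 6 - (1-1) = 0
First group: deep chain of depth 6 + 0 sibling pairs
Remaining 0 groups: simple '()' each

Answer: (((((())))))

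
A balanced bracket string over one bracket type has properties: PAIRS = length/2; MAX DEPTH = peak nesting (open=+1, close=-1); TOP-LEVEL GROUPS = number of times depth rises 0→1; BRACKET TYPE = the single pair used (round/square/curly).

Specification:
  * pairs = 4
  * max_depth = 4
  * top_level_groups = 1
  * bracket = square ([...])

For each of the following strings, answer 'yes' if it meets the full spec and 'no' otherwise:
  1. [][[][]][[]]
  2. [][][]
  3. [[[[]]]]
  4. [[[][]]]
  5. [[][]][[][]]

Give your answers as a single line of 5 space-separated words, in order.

Answer: no no yes no no

Derivation:
String 1 '[][[][]][[]]': depth seq [1 0 1 2 1 2 1 0 1 2 1 0]
  -> pairs=6 depth=2 groups=3 -> no
String 2 '[][][]': depth seq [1 0 1 0 1 0]
  -> pairs=3 depth=1 groups=3 -> no
String 3 '[[[[]]]]': depth seq [1 2 3 4 3 2 1 0]
  -> pairs=4 depth=4 groups=1 -> yes
String 4 '[[[][]]]': depth seq [1 2 3 2 3 2 1 0]
  -> pairs=4 depth=3 groups=1 -> no
String 5 '[[][]][[][]]': depth seq [1 2 1 2 1 0 1 2 1 2 1 0]
  -> pairs=6 depth=2 groups=2 -> no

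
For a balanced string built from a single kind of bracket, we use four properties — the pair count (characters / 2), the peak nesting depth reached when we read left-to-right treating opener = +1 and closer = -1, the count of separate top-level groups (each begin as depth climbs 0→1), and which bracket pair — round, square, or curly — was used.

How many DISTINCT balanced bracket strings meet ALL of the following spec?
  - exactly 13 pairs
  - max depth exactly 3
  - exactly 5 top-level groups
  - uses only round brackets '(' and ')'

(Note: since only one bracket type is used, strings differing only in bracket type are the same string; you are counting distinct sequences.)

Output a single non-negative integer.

Spec: pairs=13 depth=3 groups=5
Count(depth <= 3) = 14920
Count(depth <= 2) = 495
Count(depth == 3) = 14920 - 495 = 14425

Answer: 14425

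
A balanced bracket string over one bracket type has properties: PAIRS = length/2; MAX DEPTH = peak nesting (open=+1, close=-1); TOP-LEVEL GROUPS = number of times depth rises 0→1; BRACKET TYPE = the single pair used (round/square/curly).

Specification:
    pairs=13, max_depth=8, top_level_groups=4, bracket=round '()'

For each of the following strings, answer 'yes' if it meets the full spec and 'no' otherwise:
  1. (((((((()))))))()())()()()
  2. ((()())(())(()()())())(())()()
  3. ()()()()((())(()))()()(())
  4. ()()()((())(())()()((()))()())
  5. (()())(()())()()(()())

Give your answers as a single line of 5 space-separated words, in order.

Answer: yes no no no no

Derivation:
String 1 '(((((((()))))))()())()()()': depth seq [1 2 3 4 5 6 7 8 7 6 5 4 3 2 1 2 1 2 1 0 1 0 1 0 1 0]
  -> pairs=13 depth=8 groups=4 -> yes
String 2 '((()())(())(()()())())(())()()': depth seq [1 2 3 2 3 2 1 2 3 2 1 2 3 2 3 2 3 2 1 2 1 0 1 2 1 0 1 0 1 0]
  -> pairs=15 depth=3 groups=4 -> no
String 3 '()()()()((())(()))()()(())': depth seq [1 0 1 0 1 0 1 0 1 2 3 2 1 2 3 2 1 0 1 0 1 0 1 2 1 0]
  -> pairs=13 depth=3 groups=8 -> no
String 4 '()()()((())(())()()((()))()())': depth seq [1 0 1 0 1 0 1 2 3 2 1 2 3 2 1 2 1 2 1 2 3 4 3 2 1 2 1 2 1 0]
  -> pairs=15 depth=4 groups=4 -> no
String 5 '(()())(()())()()(()())': depth seq [1 2 1 2 1 0 1 2 1 2 1 0 1 0 1 0 1 2 1 2 1 0]
  -> pairs=11 depth=2 groups=5 -> no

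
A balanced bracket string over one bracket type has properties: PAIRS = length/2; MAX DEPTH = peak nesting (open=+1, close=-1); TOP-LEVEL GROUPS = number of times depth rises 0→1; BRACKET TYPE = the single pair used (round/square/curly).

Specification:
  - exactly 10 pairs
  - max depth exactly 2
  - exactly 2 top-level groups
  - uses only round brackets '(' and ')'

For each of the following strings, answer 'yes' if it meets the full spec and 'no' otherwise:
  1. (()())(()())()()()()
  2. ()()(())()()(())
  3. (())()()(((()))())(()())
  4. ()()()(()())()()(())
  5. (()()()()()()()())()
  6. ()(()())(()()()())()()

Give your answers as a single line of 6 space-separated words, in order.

Answer: no no no no yes no

Derivation:
String 1 '(()())(()())()()()()': depth seq [1 2 1 2 1 0 1 2 1 2 1 0 1 0 1 0 1 0 1 0]
  -> pairs=10 depth=2 groups=6 -> no
String 2 '()()(())()()(())': depth seq [1 0 1 0 1 2 1 0 1 0 1 0 1 2 1 0]
  -> pairs=8 depth=2 groups=6 -> no
String 3 '(())()()(((()))())(()())': depth seq [1 2 1 0 1 0 1 0 1 2 3 4 3 2 1 2 1 0 1 2 1 2 1 0]
  -> pairs=12 depth=4 groups=5 -> no
String 4 '()()()(()())()()(())': depth seq [1 0 1 0 1 0 1 2 1 2 1 0 1 0 1 0 1 2 1 0]
  -> pairs=10 depth=2 groups=7 -> no
String 5 '(()()()()()()()())()': depth seq [1 2 1 2 1 2 1 2 1 2 1 2 1 2 1 2 1 0 1 0]
  -> pairs=10 depth=2 groups=2 -> yes
String 6 '()(()())(()()()())()()': depth seq [1 0 1 2 1 2 1 0 1 2 1 2 1 2 1 2 1 0 1 0 1 0]
  -> pairs=11 depth=2 groups=5 -> no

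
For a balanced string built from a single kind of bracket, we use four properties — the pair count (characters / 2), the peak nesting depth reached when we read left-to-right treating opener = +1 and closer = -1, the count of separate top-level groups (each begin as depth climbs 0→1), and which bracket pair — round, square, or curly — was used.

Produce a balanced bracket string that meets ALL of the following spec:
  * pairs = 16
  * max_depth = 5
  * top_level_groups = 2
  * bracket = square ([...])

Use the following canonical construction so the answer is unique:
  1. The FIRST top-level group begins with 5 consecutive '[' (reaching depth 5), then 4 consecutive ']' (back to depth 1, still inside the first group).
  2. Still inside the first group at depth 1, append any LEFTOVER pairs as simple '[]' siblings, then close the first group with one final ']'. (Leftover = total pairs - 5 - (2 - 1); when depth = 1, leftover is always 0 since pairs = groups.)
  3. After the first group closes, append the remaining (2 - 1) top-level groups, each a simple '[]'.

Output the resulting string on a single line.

Answer: [[[[[]]]][][][][][][][][][][]][]

Derivation:
Spec: pairs=16 depth=5 groups=2
Leftover pairs = 16 - 5 - (2-1) = 10
First group: deep chain of depth 5 + 10 sibling pairs
Remaining 1 groups: simple '[]' each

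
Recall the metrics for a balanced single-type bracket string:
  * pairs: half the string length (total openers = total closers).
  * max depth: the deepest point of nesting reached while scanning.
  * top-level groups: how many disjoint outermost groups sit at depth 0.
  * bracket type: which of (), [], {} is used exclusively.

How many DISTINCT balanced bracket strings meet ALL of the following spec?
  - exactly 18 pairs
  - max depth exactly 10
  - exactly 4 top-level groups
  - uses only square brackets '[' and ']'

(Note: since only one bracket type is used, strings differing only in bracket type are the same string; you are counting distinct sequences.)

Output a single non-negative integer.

Answer: 354144

Derivation:
Spec: pairs=18 depth=10 groups=4
Count(depth <= 10) = 58837690
Count(depth <= 9) = 58483546
Count(depth == 10) = 58837690 - 58483546 = 354144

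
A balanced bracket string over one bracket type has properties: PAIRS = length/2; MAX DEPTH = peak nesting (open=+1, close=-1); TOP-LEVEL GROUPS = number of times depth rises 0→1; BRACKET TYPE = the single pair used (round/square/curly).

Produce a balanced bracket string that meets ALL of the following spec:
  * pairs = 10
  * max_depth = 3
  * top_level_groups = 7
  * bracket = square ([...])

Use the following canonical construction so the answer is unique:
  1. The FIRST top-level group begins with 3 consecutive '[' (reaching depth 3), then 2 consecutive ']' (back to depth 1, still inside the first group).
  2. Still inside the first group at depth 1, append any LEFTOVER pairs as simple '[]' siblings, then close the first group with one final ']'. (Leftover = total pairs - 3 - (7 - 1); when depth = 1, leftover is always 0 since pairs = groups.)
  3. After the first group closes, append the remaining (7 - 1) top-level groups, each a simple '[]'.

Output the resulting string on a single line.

Answer: [[[]][]][][][][][][]

Derivation:
Spec: pairs=10 depth=3 groups=7
Leftover pairs = 10 - 3 - (7-1) = 1
First group: deep chain of depth 3 + 1 sibling pairs
Remaining 6 groups: simple '[]' each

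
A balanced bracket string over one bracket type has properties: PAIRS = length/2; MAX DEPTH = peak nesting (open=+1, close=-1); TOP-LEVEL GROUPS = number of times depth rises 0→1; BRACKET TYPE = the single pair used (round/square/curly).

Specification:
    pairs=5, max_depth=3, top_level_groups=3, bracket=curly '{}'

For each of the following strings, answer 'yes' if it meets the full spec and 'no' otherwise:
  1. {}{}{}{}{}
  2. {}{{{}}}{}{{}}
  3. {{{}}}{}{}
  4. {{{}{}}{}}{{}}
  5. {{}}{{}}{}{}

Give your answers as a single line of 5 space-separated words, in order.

Answer: no no yes no no

Derivation:
String 1 '{}{}{}{}{}': depth seq [1 0 1 0 1 0 1 0 1 0]
  -> pairs=5 depth=1 groups=5 -> no
String 2 '{}{{{}}}{}{{}}': depth seq [1 0 1 2 3 2 1 0 1 0 1 2 1 0]
  -> pairs=7 depth=3 groups=4 -> no
String 3 '{{{}}}{}{}': depth seq [1 2 3 2 1 0 1 0 1 0]
  -> pairs=5 depth=3 groups=3 -> yes
String 4 '{{{}{}}{}}{{}}': depth seq [1 2 3 2 3 2 1 2 1 0 1 2 1 0]
  -> pairs=7 depth=3 groups=2 -> no
String 5 '{{}}{{}}{}{}': depth seq [1 2 1 0 1 2 1 0 1 0 1 0]
  -> pairs=6 depth=2 groups=4 -> no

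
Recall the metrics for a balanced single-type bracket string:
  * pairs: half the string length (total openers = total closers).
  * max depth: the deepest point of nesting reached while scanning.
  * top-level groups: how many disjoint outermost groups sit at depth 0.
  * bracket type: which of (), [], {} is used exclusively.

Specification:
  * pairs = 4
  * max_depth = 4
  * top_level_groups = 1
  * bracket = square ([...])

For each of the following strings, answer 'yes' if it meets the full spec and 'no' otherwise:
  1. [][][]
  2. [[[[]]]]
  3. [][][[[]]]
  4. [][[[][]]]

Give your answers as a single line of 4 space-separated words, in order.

String 1 '[][][]': depth seq [1 0 1 0 1 0]
  -> pairs=3 depth=1 groups=3 -> no
String 2 '[[[[]]]]': depth seq [1 2 3 4 3 2 1 0]
  -> pairs=4 depth=4 groups=1 -> yes
String 3 '[][][[[]]]': depth seq [1 0 1 0 1 2 3 2 1 0]
  -> pairs=5 depth=3 groups=3 -> no
String 4 '[][[[][]]]': depth seq [1 0 1 2 3 2 3 2 1 0]
  -> pairs=5 depth=3 groups=2 -> no

Answer: no yes no no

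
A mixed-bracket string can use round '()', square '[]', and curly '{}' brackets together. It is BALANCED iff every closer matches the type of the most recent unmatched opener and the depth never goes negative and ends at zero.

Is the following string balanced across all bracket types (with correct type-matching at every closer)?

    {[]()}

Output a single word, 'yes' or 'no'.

Answer: yes

Derivation:
pos 0: push '{'; stack = {
pos 1: push '['; stack = {[
pos 2: ']' matches '['; pop; stack = {
pos 3: push '('; stack = {(
pos 4: ')' matches '('; pop; stack = {
pos 5: '}' matches '{'; pop; stack = (empty)
end: stack empty → VALID
Verdict: properly nested → yes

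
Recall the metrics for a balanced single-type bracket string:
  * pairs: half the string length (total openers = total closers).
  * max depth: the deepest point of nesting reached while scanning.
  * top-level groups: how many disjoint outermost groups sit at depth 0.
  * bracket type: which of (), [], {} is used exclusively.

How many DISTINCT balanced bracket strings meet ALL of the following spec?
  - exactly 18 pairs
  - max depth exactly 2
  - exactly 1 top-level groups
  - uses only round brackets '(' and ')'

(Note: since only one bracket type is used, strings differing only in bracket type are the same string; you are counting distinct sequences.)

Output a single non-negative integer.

Answer: 1

Derivation:
Spec: pairs=18 depth=2 groups=1
Count(depth <= 2) = 1
Count(depth <= 1) = 0
Count(depth == 2) = 1 - 0 = 1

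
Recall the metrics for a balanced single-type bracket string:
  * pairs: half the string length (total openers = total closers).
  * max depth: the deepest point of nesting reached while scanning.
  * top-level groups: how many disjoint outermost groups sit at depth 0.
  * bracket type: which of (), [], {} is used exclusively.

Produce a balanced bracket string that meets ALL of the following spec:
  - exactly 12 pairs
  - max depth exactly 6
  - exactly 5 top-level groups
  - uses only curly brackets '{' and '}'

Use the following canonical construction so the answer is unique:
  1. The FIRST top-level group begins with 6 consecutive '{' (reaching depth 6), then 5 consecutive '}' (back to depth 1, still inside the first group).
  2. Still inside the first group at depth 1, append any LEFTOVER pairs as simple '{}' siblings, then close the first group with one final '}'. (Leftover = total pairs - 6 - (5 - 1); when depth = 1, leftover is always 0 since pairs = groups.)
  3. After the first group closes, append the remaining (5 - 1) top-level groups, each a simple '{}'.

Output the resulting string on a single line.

Answer: {{{{{{}}}}}{}{}}{}{}{}{}

Derivation:
Spec: pairs=12 depth=6 groups=5
Leftover pairs = 12 - 6 - (5-1) = 2
First group: deep chain of depth 6 + 2 sibling pairs
Remaining 4 groups: simple '{}' each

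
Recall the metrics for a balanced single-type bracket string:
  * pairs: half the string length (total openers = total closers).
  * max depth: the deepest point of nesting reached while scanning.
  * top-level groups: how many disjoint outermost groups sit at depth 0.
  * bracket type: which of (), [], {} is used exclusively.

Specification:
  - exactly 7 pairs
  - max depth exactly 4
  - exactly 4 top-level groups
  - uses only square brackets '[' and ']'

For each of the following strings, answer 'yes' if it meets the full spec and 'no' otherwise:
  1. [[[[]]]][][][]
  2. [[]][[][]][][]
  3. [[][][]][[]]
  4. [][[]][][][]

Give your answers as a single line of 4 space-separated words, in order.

Answer: yes no no no

Derivation:
String 1 '[[[[]]]][][][]': depth seq [1 2 3 4 3 2 1 0 1 0 1 0 1 0]
  -> pairs=7 depth=4 groups=4 -> yes
String 2 '[[]][[][]][][]': depth seq [1 2 1 0 1 2 1 2 1 0 1 0 1 0]
  -> pairs=7 depth=2 groups=4 -> no
String 3 '[[][][]][[]]': depth seq [1 2 1 2 1 2 1 0 1 2 1 0]
  -> pairs=6 depth=2 groups=2 -> no
String 4 '[][[]][][][]': depth seq [1 0 1 2 1 0 1 0 1 0 1 0]
  -> pairs=6 depth=2 groups=5 -> no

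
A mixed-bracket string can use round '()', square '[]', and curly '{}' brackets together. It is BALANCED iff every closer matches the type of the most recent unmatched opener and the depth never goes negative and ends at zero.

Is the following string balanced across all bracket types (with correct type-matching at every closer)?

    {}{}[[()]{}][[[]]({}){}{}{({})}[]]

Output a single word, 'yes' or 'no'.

pos 0: push '{'; stack = {
pos 1: '}' matches '{'; pop; stack = (empty)
pos 2: push '{'; stack = {
pos 3: '}' matches '{'; pop; stack = (empty)
pos 4: push '['; stack = [
pos 5: push '['; stack = [[
pos 6: push '('; stack = [[(
pos 7: ')' matches '('; pop; stack = [[
pos 8: ']' matches '['; pop; stack = [
pos 9: push '{'; stack = [{
pos 10: '}' matches '{'; pop; stack = [
pos 11: ']' matches '['; pop; stack = (empty)
pos 12: push '['; stack = [
pos 13: push '['; stack = [[
pos 14: push '['; stack = [[[
pos 15: ']' matches '['; pop; stack = [[
pos 16: ']' matches '['; pop; stack = [
pos 17: push '('; stack = [(
pos 18: push '{'; stack = [({
pos 19: '}' matches '{'; pop; stack = [(
pos 20: ')' matches '('; pop; stack = [
pos 21: push '{'; stack = [{
pos 22: '}' matches '{'; pop; stack = [
pos 23: push '{'; stack = [{
pos 24: '}' matches '{'; pop; stack = [
pos 25: push '{'; stack = [{
pos 26: push '('; stack = [{(
pos 27: push '{'; stack = [{({
pos 28: '}' matches '{'; pop; stack = [{(
pos 29: ')' matches '('; pop; stack = [{
pos 30: '}' matches '{'; pop; stack = [
pos 31: push '['; stack = [[
pos 32: ']' matches '['; pop; stack = [
pos 33: ']' matches '['; pop; stack = (empty)
end: stack empty → VALID
Verdict: properly nested → yes

Answer: yes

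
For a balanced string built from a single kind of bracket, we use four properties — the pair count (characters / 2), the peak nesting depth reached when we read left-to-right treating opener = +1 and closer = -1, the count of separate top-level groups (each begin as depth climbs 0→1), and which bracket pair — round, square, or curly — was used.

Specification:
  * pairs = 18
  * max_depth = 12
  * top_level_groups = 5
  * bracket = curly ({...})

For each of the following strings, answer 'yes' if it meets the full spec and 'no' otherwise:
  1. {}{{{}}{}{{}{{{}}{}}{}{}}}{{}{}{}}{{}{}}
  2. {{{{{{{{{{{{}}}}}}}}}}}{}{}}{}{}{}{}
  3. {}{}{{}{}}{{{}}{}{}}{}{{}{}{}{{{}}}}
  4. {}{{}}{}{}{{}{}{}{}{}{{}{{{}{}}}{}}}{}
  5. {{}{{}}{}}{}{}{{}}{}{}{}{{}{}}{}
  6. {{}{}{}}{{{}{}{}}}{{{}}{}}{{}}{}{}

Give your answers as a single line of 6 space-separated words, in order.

String 1 '{}{{{}}{}{{}{{{}}{}}{}{}}}{{}{}{}}{{}{}}': depth seq [1 0 1 2 3 2 1 2 1 2 3 2 3 4 5 4 3 4 3 2 3 2 3 2 1 0 1 2 1 2 1 2 1 0 1 2 1 2 1 0]
  -> pairs=20 depth=5 groups=4 -> no
String 2 '{{{{{{{{{{{{}}}}}}}}}}}{}{}}{}{}{}{}': depth seq [1 2 3 4 5 6 7 8 9 10 11 12 11 10 9 8 7 6 5 4 3 2 1 2 1 2 1 0 1 0 1 0 1 0 1 0]
  -> pairs=18 depth=12 groups=5 -> yes
String 3 '{}{}{{}{}}{{{}}{}{}}{}{{}{}{}{{{}}}}': depth seq [1 0 1 0 1 2 1 2 1 0 1 2 3 2 1 2 1 2 1 0 1 0 1 2 1 2 1 2 1 2 3 4 3 2 1 0]
  -> pairs=18 depth=4 groups=6 -> no
String 4 '{}{{}}{}{}{{}{}{}{}{}{{}{{{}{}}}{}}}{}': depth seq [1 0 1 2 1 0 1 0 1 0 1 2 1 2 1 2 1 2 1 2 1 2 3 2 3 4 5 4 5 4 3 2 3 2 1 0 1 0]
  -> pairs=19 depth=5 groups=6 -> no
String 5 '{{}{{}}{}}{}{}{{}}{}{}{}{{}{}}{}': depth seq [1 2 1 2 3 2 1 2 1 0 1 0 1 0 1 2 1 0 1 0 1 0 1 0 1 2 1 2 1 0 1 0]
  -> pairs=16 depth=3 groups=9 -> no
String 6 '{{}{}{}}{{{}{}{}}}{{{}}{}}{{}}{}{}': depth seq [1 2 1 2 1 2 1 0 1 2 3 2 3 2 3 2 1 0 1 2 3 2 1 2 1 0 1 2 1 0 1 0 1 0]
  -> pairs=17 depth=3 groups=6 -> no

Answer: no yes no no no no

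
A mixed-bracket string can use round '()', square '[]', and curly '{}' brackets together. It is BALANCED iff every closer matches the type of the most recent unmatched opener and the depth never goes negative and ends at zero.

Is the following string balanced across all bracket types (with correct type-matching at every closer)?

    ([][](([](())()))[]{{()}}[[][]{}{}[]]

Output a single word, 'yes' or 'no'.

Answer: no

Derivation:
pos 0: push '('; stack = (
pos 1: push '['; stack = ([
pos 2: ']' matches '['; pop; stack = (
pos 3: push '['; stack = ([
pos 4: ']' matches '['; pop; stack = (
pos 5: push '('; stack = ((
pos 6: push '('; stack = (((
pos 7: push '['; stack = ((([
pos 8: ']' matches '['; pop; stack = (((
pos 9: push '('; stack = ((((
pos 10: push '('; stack = (((((
pos 11: ')' matches '('; pop; stack = ((((
pos 12: ')' matches '('; pop; stack = (((
pos 13: push '('; stack = ((((
pos 14: ')' matches '('; pop; stack = (((
pos 15: ')' matches '('; pop; stack = ((
pos 16: ')' matches '('; pop; stack = (
pos 17: push '['; stack = ([
pos 18: ']' matches '['; pop; stack = (
pos 19: push '{'; stack = ({
pos 20: push '{'; stack = ({{
pos 21: push '('; stack = ({{(
pos 22: ')' matches '('; pop; stack = ({{
pos 23: '}' matches '{'; pop; stack = ({
pos 24: '}' matches '{'; pop; stack = (
pos 25: push '['; stack = ([
pos 26: push '['; stack = ([[
pos 27: ']' matches '['; pop; stack = ([
pos 28: push '['; stack = ([[
pos 29: ']' matches '['; pop; stack = ([
pos 30: push '{'; stack = ([{
pos 31: '}' matches '{'; pop; stack = ([
pos 32: push '{'; stack = ([{
pos 33: '}' matches '{'; pop; stack = ([
pos 34: push '['; stack = ([[
pos 35: ']' matches '['; pop; stack = ([
pos 36: ']' matches '['; pop; stack = (
end: stack still non-empty (() → INVALID
Verdict: unclosed openers at end: ( → no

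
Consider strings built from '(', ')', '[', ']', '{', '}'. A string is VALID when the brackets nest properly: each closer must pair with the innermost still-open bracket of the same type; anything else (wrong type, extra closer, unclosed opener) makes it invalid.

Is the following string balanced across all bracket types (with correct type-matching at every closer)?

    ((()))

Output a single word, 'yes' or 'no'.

pos 0: push '('; stack = (
pos 1: push '('; stack = ((
pos 2: push '('; stack = (((
pos 3: ')' matches '('; pop; stack = ((
pos 4: ')' matches '('; pop; stack = (
pos 5: ')' matches '('; pop; stack = (empty)
end: stack empty → VALID
Verdict: properly nested → yes

Answer: yes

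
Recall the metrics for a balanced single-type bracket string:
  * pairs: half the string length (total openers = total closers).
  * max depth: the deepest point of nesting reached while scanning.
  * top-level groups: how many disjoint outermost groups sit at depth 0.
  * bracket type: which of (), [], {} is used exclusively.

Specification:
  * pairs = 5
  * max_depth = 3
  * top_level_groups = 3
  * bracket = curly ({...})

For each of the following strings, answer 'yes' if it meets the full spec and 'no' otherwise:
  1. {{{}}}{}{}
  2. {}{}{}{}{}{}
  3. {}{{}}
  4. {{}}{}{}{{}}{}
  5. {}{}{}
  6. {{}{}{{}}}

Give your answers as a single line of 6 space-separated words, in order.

Answer: yes no no no no no

Derivation:
String 1 '{{{}}}{}{}': depth seq [1 2 3 2 1 0 1 0 1 0]
  -> pairs=5 depth=3 groups=3 -> yes
String 2 '{}{}{}{}{}{}': depth seq [1 0 1 0 1 0 1 0 1 0 1 0]
  -> pairs=6 depth=1 groups=6 -> no
String 3 '{}{{}}': depth seq [1 0 1 2 1 0]
  -> pairs=3 depth=2 groups=2 -> no
String 4 '{{}}{}{}{{}}{}': depth seq [1 2 1 0 1 0 1 0 1 2 1 0 1 0]
  -> pairs=7 depth=2 groups=5 -> no
String 5 '{}{}{}': depth seq [1 0 1 0 1 0]
  -> pairs=3 depth=1 groups=3 -> no
String 6 '{{}{}{{}}}': depth seq [1 2 1 2 1 2 3 2 1 0]
  -> pairs=5 depth=3 groups=1 -> no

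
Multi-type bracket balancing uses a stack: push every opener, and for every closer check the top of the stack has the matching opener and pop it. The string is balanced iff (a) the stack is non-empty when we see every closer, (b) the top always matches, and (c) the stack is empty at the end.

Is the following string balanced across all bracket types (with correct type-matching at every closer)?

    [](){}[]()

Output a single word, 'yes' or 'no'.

Answer: yes

Derivation:
pos 0: push '['; stack = [
pos 1: ']' matches '['; pop; stack = (empty)
pos 2: push '('; stack = (
pos 3: ')' matches '('; pop; stack = (empty)
pos 4: push '{'; stack = {
pos 5: '}' matches '{'; pop; stack = (empty)
pos 6: push '['; stack = [
pos 7: ']' matches '['; pop; stack = (empty)
pos 8: push '('; stack = (
pos 9: ')' matches '('; pop; stack = (empty)
end: stack empty → VALID
Verdict: properly nested → yes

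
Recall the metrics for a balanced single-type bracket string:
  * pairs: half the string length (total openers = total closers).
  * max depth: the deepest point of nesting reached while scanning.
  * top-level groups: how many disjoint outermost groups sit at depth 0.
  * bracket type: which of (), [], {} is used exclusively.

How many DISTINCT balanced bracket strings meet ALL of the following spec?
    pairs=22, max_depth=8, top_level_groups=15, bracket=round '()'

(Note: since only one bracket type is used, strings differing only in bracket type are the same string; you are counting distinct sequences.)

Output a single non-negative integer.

Answer: 15

Derivation:
Spec: pairs=22 depth=8 groups=15
Count(depth <= 8) = 807300
Count(depth <= 7) = 807285
Count(depth == 8) = 807300 - 807285 = 15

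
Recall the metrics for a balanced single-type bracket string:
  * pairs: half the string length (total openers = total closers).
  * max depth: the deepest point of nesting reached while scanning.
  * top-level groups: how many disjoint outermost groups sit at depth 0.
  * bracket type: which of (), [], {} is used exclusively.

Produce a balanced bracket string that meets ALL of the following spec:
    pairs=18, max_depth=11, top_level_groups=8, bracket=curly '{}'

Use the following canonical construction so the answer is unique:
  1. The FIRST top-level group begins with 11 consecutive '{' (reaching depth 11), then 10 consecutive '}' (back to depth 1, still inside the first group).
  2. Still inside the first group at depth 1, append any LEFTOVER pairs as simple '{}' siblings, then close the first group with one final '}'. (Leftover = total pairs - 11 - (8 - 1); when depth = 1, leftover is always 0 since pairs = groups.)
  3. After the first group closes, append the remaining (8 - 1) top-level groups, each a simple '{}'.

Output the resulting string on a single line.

Answer: {{{{{{{{{{{}}}}}}}}}}}{}{}{}{}{}{}{}

Derivation:
Spec: pairs=18 depth=11 groups=8
Leftover pairs = 18 - 11 - (8-1) = 0
First group: deep chain of depth 11 + 0 sibling pairs
Remaining 7 groups: simple '{}' each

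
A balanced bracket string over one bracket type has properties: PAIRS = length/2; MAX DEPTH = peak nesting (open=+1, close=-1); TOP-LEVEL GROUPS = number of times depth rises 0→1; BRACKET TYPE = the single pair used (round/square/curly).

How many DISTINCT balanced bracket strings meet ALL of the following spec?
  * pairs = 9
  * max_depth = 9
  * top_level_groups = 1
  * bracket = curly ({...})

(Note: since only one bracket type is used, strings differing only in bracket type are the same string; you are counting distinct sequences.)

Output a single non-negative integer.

Answer: 1

Derivation:
Spec: pairs=9 depth=9 groups=1
Count(depth <= 9) = 1430
Count(depth <= 8) = 1429
Count(depth == 9) = 1430 - 1429 = 1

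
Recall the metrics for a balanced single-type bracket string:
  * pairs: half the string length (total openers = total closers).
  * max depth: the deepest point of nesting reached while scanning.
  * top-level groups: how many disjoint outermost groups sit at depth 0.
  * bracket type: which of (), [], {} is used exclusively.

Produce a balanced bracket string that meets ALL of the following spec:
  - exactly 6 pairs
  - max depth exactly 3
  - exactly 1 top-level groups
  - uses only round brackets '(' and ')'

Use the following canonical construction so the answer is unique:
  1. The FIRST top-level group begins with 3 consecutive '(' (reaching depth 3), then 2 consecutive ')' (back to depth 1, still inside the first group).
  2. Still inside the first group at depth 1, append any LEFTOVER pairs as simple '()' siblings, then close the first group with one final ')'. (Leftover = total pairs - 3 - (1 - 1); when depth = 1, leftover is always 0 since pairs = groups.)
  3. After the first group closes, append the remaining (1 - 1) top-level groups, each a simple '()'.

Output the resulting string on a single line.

Spec: pairs=6 depth=3 groups=1
Leftover pairs = 6 - 3 - (1-1) = 3
First group: deep chain of depth 3 + 3 sibling pairs
Remaining 0 groups: simple '()' each

Answer: ((())()()())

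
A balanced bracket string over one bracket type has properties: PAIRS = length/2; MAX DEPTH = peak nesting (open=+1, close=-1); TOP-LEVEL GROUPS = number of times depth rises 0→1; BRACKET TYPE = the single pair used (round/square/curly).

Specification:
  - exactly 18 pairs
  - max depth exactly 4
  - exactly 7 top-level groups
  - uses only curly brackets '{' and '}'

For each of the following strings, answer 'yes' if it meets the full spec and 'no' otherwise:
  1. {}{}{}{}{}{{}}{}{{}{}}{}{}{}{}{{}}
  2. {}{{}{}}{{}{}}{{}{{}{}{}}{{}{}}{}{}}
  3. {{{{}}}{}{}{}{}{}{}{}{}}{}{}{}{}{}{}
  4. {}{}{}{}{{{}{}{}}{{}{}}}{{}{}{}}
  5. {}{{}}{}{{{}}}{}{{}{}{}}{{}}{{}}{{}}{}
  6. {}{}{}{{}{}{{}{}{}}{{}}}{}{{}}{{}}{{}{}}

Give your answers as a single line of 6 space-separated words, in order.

String 1 '{}{}{}{}{}{{}}{}{{}{}}{}{}{}{}{{}}': depth seq [1 0 1 0 1 0 1 0 1 0 1 2 1 0 1 0 1 2 1 2 1 0 1 0 1 0 1 0 1 0 1 2 1 0]
  -> pairs=17 depth=2 groups=13 -> no
String 2 '{}{{}{}}{{}{}}{{}{{}{}{}}{{}{}}{}{}}': depth seq [1 0 1 2 1 2 1 0 1 2 1 2 1 0 1 2 1 2 3 2 3 2 3 2 1 2 3 2 3 2 1 2 1 2 1 0]
  -> pairs=18 depth=3 groups=4 -> no
String 3 '{{{{}}}{}{}{}{}{}{}{}{}}{}{}{}{}{}{}': depth seq [1 2 3 4 3 2 1 2 1 2 1 2 1 2 1 2 1 2 1 2 1 2 1 0 1 0 1 0 1 0 1 0 1 0 1 0]
  -> pairs=18 depth=4 groups=7 -> yes
String 4 '{}{}{}{}{{{}{}{}}{{}{}}}{{}{}{}}': depth seq [1 0 1 0 1 0 1 0 1 2 3 2 3 2 3 2 1 2 3 2 3 2 1 0 1 2 1 2 1 2 1 0]
  -> pairs=16 depth=3 groups=6 -> no
String 5 '{}{{}}{}{{{}}}{}{{}{}{}}{{}}{{}}{{}}{}': depth seq [1 0 1 2 1 0 1 0 1 2 3 2 1 0 1 0 1 2 1 2 1 2 1 0 1 2 1 0 1 2 1 0 1 2 1 0 1 0]
  -> pairs=19 depth=3 groups=10 -> no
String 6 '{}{}{}{{}{}{{}{}{}}{{}}}{}{{}}{{}}{{}{}}': depth seq [1 0 1 0 1 0 1 2 1 2 1 2 3 2 3 2 3 2 1 2 3 2 1 0 1 0 1 2 1 0 1 2 1 0 1 2 1 2 1 0]
  -> pairs=20 depth=3 groups=8 -> no

Answer: no no yes no no no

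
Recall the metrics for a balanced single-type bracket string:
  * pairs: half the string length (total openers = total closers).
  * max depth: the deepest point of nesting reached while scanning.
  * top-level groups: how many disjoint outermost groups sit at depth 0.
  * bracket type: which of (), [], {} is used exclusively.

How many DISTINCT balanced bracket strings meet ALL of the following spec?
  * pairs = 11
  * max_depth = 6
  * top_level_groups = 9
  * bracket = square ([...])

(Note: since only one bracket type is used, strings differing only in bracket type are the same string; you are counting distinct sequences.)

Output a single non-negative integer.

Answer: 0

Derivation:
Spec: pairs=11 depth=6 groups=9
Count(depth <= 6) = 54
Count(depth <= 5) = 54
Count(depth == 6) = 54 - 54 = 0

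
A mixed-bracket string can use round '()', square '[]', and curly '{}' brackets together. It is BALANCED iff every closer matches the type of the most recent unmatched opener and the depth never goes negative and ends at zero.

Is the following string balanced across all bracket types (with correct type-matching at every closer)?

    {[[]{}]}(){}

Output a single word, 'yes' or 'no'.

pos 0: push '{'; stack = {
pos 1: push '['; stack = {[
pos 2: push '['; stack = {[[
pos 3: ']' matches '['; pop; stack = {[
pos 4: push '{'; stack = {[{
pos 5: '}' matches '{'; pop; stack = {[
pos 6: ']' matches '['; pop; stack = {
pos 7: '}' matches '{'; pop; stack = (empty)
pos 8: push '('; stack = (
pos 9: ')' matches '('; pop; stack = (empty)
pos 10: push '{'; stack = {
pos 11: '}' matches '{'; pop; stack = (empty)
end: stack empty → VALID
Verdict: properly nested → yes

Answer: yes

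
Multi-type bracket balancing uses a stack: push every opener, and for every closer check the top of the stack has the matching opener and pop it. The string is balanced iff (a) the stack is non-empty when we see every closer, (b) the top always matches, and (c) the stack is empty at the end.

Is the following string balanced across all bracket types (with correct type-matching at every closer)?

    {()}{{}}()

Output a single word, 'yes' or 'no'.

pos 0: push '{'; stack = {
pos 1: push '('; stack = {(
pos 2: ')' matches '('; pop; stack = {
pos 3: '}' matches '{'; pop; stack = (empty)
pos 4: push '{'; stack = {
pos 5: push '{'; stack = {{
pos 6: '}' matches '{'; pop; stack = {
pos 7: '}' matches '{'; pop; stack = (empty)
pos 8: push '('; stack = (
pos 9: ')' matches '('; pop; stack = (empty)
end: stack empty → VALID
Verdict: properly nested → yes

Answer: yes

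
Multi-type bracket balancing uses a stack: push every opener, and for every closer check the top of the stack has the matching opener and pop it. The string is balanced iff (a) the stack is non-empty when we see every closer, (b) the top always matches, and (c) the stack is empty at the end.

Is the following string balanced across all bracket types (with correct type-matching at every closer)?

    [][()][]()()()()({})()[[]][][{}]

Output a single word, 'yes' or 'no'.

pos 0: push '['; stack = [
pos 1: ']' matches '['; pop; stack = (empty)
pos 2: push '['; stack = [
pos 3: push '('; stack = [(
pos 4: ')' matches '('; pop; stack = [
pos 5: ']' matches '['; pop; stack = (empty)
pos 6: push '['; stack = [
pos 7: ']' matches '['; pop; stack = (empty)
pos 8: push '('; stack = (
pos 9: ')' matches '('; pop; stack = (empty)
pos 10: push '('; stack = (
pos 11: ')' matches '('; pop; stack = (empty)
pos 12: push '('; stack = (
pos 13: ')' matches '('; pop; stack = (empty)
pos 14: push '('; stack = (
pos 15: ')' matches '('; pop; stack = (empty)
pos 16: push '('; stack = (
pos 17: push '{'; stack = ({
pos 18: '}' matches '{'; pop; stack = (
pos 19: ')' matches '('; pop; stack = (empty)
pos 20: push '('; stack = (
pos 21: ')' matches '('; pop; stack = (empty)
pos 22: push '['; stack = [
pos 23: push '['; stack = [[
pos 24: ']' matches '['; pop; stack = [
pos 25: ']' matches '['; pop; stack = (empty)
pos 26: push '['; stack = [
pos 27: ']' matches '['; pop; stack = (empty)
pos 28: push '['; stack = [
pos 29: push '{'; stack = [{
pos 30: '}' matches '{'; pop; stack = [
pos 31: ']' matches '['; pop; stack = (empty)
end: stack empty → VALID
Verdict: properly nested → yes

Answer: yes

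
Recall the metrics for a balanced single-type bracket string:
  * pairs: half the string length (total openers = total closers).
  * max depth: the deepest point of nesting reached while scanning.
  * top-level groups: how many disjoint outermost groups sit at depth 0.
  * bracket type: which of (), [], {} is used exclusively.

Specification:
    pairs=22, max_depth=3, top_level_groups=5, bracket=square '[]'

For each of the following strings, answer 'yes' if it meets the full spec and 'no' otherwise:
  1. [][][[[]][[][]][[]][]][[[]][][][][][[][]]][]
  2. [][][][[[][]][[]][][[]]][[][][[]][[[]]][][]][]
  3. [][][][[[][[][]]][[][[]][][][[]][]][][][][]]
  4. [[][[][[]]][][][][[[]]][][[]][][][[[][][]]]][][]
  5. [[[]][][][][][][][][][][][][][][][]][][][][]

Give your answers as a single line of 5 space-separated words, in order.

String 1 '[][][[[]][[][]][[]][]][[[]][][][][][[][]]][]': depth seq [1 0 1 0 1 2 3 2 1 2 3 2 3 2 1 2 3 2 1 2 1 0 1 2 3 2 1 2 1 2 1 2 1 2 1 2 3 2 3 2 1 0 1 0]
  -> pairs=22 depth=3 groups=5 -> yes
String 2 '[][][][[[][]][[]][][[]]][[][][[]][[[]]][][]][]': depth seq [1 0 1 0 1 0 1 2 3 2 3 2 1 2 3 2 1 2 1 2 3 2 1 0 1 2 1 2 1 2 3 2 1 2 3 4 3 2 1 2 1 2 1 0 1 0]
  -> pairs=23 depth=4 groups=6 -> no
String 3 '[][][][[[][[][]]][[][[]][][][[]][]][][][][]]': depth seq [1 0 1 0 1 0 1 2 3 2 3 4 3 4 3 2 1 2 3 2 3 4 3 2 3 2 3 2 3 4 3 2 3 2 1 2 1 2 1 2 1 2 1 0]
  -> pairs=22 depth=4 groups=4 -> no
String 4 '[[][[][[]]][][][][[[]]][][[]][][][[[][][]]]][][]': depth seq [1 2 1 2 3 2 3 4 3 2 1 2 1 2 1 2 1 2 3 4 3 2 1 2 1 2 3 2 1 2 1 2 1 2 3 4 3 4 3 4 3 2 1 0 1 0 1 0]
  -> pairs=24 depth=4 groups=3 -> no
String 5 '[[[]][][][][][][][][][][][][][][][]][][][][]': depth seq [1 2 3 2 1 2 1 2 1 2 1 2 1 2 1 2 1 2 1 2 1 2 1 2 1 2 1 2 1 2 1 2 1 2 1 0 1 0 1 0 1 0 1 0]
  -> pairs=22 depth=3 groups=5 -> yes

Answer: yes no no no yes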